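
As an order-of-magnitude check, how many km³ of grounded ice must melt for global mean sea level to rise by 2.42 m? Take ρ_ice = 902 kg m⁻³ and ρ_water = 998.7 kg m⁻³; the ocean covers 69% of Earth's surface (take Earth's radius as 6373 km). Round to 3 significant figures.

Required water volume = Δh × A = 2.42 m × 3.52×10^14 m² = 8.522×10^14 m³ = 8.522×10^5 km³.
Ice volume = water volume × ρ_w/ρ_ice = 8.522×10^5 × 998.7/902 = 9.44×10^5 km³.

≈ 9.44×10^5 km³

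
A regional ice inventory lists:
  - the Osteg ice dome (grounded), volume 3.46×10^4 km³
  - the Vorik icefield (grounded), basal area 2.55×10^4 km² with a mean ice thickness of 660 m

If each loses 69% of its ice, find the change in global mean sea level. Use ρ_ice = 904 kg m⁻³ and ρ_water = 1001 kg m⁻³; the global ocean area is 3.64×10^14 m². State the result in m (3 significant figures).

Osteg: 0.69 × 3.46×10^4 km³ × (904/1001) = 2.156×10^4 km³ of water.
Vorik: ice volume = 2.55×10^4 km² × 660 m = 1.683×10^4 km³; 0.69 × 1.683×10^4 × (904/1001) = 1.049×10^4 km³ of water.
Total added water ≈ 3.205×10^13 m³ over 3.64×10^14 m² → Δh = 0.0880 m.

≈ 0.0880 m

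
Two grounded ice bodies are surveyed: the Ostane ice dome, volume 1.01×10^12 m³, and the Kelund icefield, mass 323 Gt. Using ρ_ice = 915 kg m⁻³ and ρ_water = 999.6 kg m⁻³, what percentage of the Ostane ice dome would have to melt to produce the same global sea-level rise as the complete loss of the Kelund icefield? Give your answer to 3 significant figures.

Equal sea-level rise means equal mass of meltwater, i.e. equal mass of ice lost.
Ice mass of Kelund: 3.230×10^14 kg; ice mass of Ostane: 9.242×10^14 kg.
Fraction required = 3.230×10^14 / 9.242×10^14 = 0.350 → 35.0 %.

≈ 35.0 %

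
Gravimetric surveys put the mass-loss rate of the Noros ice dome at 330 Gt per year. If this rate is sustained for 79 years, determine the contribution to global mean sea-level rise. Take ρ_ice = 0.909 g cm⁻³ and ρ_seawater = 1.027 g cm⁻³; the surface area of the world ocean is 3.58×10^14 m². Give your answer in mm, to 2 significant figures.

Total mass lost = 330 Gt/yr × 79 yr = 2.607×10^4 Gt = 2.607×10^16 kg.
ρ_w = 1.027 g cm⁻³ = 1027 kg m⁻³, so water volume = 2.607×10^16 / 1027 = 2.538×10^13 m³.
Δh = 2.538×10^13 / 3.58×10^14 = 0.0709 m = 71 mm.

≈ 71 mm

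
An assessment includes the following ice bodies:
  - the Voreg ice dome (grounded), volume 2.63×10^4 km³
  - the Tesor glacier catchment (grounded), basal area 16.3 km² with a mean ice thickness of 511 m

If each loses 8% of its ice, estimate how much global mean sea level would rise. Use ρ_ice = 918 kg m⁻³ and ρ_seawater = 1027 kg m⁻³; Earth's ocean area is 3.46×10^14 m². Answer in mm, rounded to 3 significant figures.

≈ 5.44 mm

Voreg: 0.08 × 2.63×10^4 km³ × (918/1027) = 1881 km³ of water.
Tesor: ice volume = 16.3 km² × 511 m = 8.329 km³; 0.08 × 8.329 × (918/1027) = 0.5956 km³ of water.
Total added water ≈ 1.881×10^12 m³ over 3.46×10^14 m² → Δh = 5.44×10^-3 m = 5.44 mm.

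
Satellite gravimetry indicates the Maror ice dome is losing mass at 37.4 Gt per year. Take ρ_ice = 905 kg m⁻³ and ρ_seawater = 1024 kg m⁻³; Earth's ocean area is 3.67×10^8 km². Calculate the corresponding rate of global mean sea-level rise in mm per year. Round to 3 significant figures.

ρ_w = 1024 kg m⁻³. Annual water volume added = 37.4 Gt / ρ_w = 3.740×10^13 kg / 1024 kg m⁻³ = 3.652×10^10 m³.
Δh per year = 3.652×10^10 / 3.67×10^14 = 9.95×10^-5 m = 0.0995 mm.

≈ 0.0995 mm/yr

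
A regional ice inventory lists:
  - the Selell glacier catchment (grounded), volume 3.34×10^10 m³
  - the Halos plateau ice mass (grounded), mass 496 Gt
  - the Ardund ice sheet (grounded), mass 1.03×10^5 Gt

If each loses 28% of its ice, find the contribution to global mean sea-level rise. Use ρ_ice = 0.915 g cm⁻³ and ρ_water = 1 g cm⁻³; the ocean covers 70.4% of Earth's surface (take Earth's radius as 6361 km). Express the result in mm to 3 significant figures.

≈ 81.0 mm

Selell: 0.28 × 3.34×10^10 m³ × (915/1000) = 8.557×10^9 m³ of water.
Halos: 0.28 × 496 Gt = 1.389×10^14 kg; dividing by ρ_w = 1 g cm⁻³ = 1000 kg m⁻³ gives 1.389×10^11 m³ of water.
Ardund: 0.28 × 1.03×10^5 Gt = 2.884×10^16 kg; dividing by ρ_w = 1000 kg m⁻³ gives 2.884×10^13 m³ of water.
Total added water ≈ 2.899×10^13 m³ over 3.58×10^14 m² → Δh = 0.0810 m = 81.0 mm.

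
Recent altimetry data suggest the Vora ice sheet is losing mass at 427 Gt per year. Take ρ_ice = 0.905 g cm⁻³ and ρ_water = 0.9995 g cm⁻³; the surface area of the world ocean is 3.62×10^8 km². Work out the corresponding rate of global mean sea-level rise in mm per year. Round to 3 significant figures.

≈ 1.18 mm/yr

ρ_w = 0.9995 g cm⁻³ = 999.5 kg m⁻³. Annual water volume added = 427 Gt / ρ_w = 4.270×10^14 kg / 999.5 kg m⁻³ = 4.272×10^11 m³.
Δh per year = 4.272×10^11 / 3.62×10^14 = 1.18×10^-3 m = 1.18 mm.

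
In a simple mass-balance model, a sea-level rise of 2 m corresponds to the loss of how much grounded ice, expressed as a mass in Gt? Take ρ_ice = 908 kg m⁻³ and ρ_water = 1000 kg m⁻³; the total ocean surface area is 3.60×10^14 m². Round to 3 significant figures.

≈ 7.20×10^5 Gt

Required water volume = Δh × A = 2 m × 3.60×10^14 m² = 7.200×10^14 m³.
ρ_w = 1000 kg m⁻³, so the mass of water = 7.200×10^14 m³ × 1000 kg m⁻³ = 7.200×10^17 kg = 7.20×10^5 Gt (and the same mass of ice, by conservation).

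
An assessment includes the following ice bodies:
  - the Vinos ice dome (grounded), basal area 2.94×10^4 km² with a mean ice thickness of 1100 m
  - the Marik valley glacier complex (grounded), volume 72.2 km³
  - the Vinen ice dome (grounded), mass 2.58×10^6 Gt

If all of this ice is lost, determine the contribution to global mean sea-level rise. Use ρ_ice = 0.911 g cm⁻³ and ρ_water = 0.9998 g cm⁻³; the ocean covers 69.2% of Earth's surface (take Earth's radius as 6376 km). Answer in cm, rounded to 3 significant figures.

≈ 738 cm

Vinos: ice volume = 2.94×10^4 km² × 1100 m = 3.234×10^4 km³; 3.234×10^4 × (911/999.8) = 2.947×10^4 km³ of water.
Marik: 72.2 km³ × (911/999.8) = 65.79 km³ of water.
Vinen: 2.58×10^6 Gt = 2.580×10^18 kg; dividing by ρ_w = 0.9998 g cm⁻³ = 999.8 kg m⁻³ gives 2.581×10^15 m³ of water.
Total added water ≈ 2.610×10^15 m³ over 3.54×10^14 m² → Δh = 7.38 m = 738 cm.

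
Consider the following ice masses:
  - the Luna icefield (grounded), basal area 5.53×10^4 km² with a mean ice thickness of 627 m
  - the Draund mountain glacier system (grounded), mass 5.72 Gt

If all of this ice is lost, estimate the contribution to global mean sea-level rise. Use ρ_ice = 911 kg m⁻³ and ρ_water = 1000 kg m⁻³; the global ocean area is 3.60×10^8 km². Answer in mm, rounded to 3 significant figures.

Luna: ice volume = 5.53×10^4 km² × 627 m = 3.467×10^4 km³; 3.467×10^4 × (911/1000) = 3.159×10^4 km³ of water.
Draund: 5.72 Gt = 5.720×10^12 kg; dividing by ρ_w = 1000 kg m⁻³ gives 5.720×10^9 m³ of water.
Total added water ≈ 3.159×10^13 m³ over 3.60×10^14 m² → Δh = 0.0878 m = 87.8 mm.

≈ 87.8 mm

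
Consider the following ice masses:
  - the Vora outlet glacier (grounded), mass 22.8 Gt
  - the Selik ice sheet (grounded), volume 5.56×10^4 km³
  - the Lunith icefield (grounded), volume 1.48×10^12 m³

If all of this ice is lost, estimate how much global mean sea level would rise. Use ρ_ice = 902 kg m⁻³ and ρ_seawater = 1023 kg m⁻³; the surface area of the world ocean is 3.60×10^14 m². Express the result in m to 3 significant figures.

≈ 0.140 m

Vora: 22.8 Gt = 2.280×10^13 kg; dividing by ρ_w = 1023 kg m⁻³ gives 2.229×10^10 m³ of water.
Selik: 5.56×10^4 km³ × (902/1023) = 4.902×10^4 km³ of water.
Lunith: 1.48×10^12 m³ × (902/1023) = 1.305×10^12 m³ of water.
Total added water ≈ 5.035×10^13 m³ over 3.60×10^14 m² → Δh = 0.140 m.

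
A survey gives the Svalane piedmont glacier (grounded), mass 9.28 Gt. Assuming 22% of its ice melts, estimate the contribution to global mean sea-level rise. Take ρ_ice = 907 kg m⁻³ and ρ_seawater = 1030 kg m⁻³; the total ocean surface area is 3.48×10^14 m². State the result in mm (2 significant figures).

Svalane: 0.22 × 9.28 Gt = 2.042×10^12 kg; dividing by ρ_w = 1030 kg m⁻³ gives 1.982×10^9 m³ of water.
Spread over 3.48×10^14 m² of ocean, Δh = 1.982×10^9 / 3.48×10^14 = 5.70×10^-6 m = 5.7×10^-3 mm.

≈ 5.7×10^-3 mm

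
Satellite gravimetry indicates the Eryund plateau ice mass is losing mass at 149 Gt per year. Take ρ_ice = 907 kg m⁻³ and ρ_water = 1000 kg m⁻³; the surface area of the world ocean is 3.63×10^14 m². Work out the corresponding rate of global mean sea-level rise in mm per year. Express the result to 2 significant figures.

≈ 0.41 mm/yr

ρ_w = 1000 kg m⁻³. Annual water volume added = 149 Gt / ρ_w = 1.490×10^14 kg / 1000 kg m⁻³ = 1.490×10^11 m³.
Δh per year = 1.490×10^11 / 3.63×10^14 = 4.10×10^-4 m = 0.41 mm.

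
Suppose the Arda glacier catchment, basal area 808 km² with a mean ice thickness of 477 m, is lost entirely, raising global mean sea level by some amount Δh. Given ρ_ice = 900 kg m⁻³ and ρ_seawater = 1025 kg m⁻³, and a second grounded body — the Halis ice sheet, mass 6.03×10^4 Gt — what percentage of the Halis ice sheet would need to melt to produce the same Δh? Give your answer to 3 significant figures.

≈ 0.575 %

Equal sea-level rise means equal mass of meltwater, i.e. equal mass of ice lost.
Ice mass of Arda: 3.469×10^14 kg; ice mass of Halis: 6.030×10^16 kg.
Fraction required = 3.469×10^14 / 6.030×10^16 = 5.75×10^-3 → 0.575 %.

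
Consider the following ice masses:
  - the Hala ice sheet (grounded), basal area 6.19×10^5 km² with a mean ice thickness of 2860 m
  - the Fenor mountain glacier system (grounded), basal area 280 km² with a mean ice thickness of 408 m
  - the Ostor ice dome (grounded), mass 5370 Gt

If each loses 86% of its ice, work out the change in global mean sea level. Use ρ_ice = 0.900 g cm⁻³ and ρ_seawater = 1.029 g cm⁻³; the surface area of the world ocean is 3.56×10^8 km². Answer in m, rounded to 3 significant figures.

Hala: ice volume = 6.19×10^5 km² × 2860 m = 1.770×10^6 km³; 0.86 × 1.770×10^6 × (900/1029) = 1.332×10^6 km³ of water.
Fenor: ice volume = 280 km² × 408 m = 114.2 km³; 0.86 × 114.2 × (900/1029) = 85.93 km³ of water.
Ostor: 0.86 × 5370 Gt = 4.618×10^15 kg; dividing by ρ_w = 1.029 g cm⁻³ = 1029 kg m⁻³ gives 4.488×10^12 m³ of water.
Total added water ≈ 1.336×10^15 m³ over 3.56×10^14 m² → Δh = 3.75 m.

≈ 3.75 m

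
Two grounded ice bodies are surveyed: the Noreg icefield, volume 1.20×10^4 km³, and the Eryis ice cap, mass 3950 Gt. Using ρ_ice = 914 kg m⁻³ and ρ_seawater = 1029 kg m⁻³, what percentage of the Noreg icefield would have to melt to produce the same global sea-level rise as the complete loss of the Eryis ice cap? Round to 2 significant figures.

≈ 36 %

Equal sea-level rise means equal mass of meltwater, i.e. equal mass of ice lost.
Ice mass of Eryis: 3.950×10^15 kg; ice mass of Noreg: 1.097×10^16 kg.
Fraction required = 3.950×10^15 / 1.097×10^16 = 0.360 → 36 %.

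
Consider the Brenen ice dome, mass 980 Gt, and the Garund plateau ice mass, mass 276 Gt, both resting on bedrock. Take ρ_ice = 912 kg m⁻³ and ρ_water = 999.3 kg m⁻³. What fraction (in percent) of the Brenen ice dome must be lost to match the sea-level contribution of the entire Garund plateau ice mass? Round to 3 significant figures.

≈ 28.2 %

Equal sea-level rise means equal mass of meltwater, i.e. equal mass of ice lost.
Ice mass of Garund: 2.760×10^14 kg; ice mass of Brenen: 9.800×10^14 kg.
Fraction required = 2.760×10^14 / 9.800×10^14 = 0.282 → 28.2 %.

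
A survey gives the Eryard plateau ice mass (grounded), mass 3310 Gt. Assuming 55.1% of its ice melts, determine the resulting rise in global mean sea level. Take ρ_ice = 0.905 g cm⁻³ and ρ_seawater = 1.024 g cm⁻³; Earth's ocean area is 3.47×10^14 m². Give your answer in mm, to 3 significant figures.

≈ 5.13 mm

Eryard: 0.551 × 3310 Gt = 1.824×10^15 kg; dividing by ρ_w = 1.024 g cm⁻³ = 1024 kg m⁻³ gives 1.781×10^12 m³ of water.
Spread over 3.47×10^14 m² of ocean, Δh = 1.781×10^12 / 3.47×10^14 = 5.13×10^-3 m = 5.13 mm.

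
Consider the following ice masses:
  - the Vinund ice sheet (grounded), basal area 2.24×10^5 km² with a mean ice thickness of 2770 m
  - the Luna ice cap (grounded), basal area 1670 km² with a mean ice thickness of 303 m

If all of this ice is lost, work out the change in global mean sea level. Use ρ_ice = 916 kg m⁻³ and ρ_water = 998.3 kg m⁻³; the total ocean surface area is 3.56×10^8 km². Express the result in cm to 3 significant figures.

Vinund: ice volume = 2.24×10^5 km² × 2770 m = 6.205×10^5 km³; 6.205×10^5 × (916/998.3) = 5.693×10^5 km³ of water.
Luna: ice volume = 1670 km² × 303 m = 506.0 km³; 506.0 × (916/998.3) = 464.3 km³ of water.
Total added water ≈ 5.698×10^14 m³ over 3.56×10^14 m² → Δh = 1.60 m = 160 cm.

≈ 160 cm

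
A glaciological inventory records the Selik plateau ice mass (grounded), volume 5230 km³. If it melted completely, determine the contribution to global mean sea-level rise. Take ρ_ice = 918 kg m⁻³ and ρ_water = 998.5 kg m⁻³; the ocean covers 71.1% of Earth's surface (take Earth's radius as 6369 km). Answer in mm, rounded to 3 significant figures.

≈ 13.3 mm

Selik: 5230 km³ × (918/998.5) = 4808 km³ of water.
Spread over 3.62×10^14 m² of ocean, Δh = 4.808×10^12 / 3.62×10^14 = 0.0133 m = 13.3 mm.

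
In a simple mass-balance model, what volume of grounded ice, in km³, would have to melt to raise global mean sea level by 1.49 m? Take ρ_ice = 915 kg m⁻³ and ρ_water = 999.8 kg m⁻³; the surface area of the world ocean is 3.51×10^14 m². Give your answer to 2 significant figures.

≈ 5.7×10^5 km³

Required water volume = Δh × A = 1.49 m × 3.51×10^14 m² = 5.230×10^14 m³ = 5.230×10^5 km³.
Ice volume = water volume × ρ_w/ρ_ice = 5.230×10^5 × 999.8/915 = 5.7×10^5 km³.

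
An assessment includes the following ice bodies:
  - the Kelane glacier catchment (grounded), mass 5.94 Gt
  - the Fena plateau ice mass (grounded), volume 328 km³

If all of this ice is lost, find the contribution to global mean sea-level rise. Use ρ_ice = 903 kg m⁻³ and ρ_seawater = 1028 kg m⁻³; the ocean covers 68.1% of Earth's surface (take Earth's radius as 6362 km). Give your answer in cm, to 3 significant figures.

≈ 0.0848 cm

Kelane: 5.94 Gt = 5.940×10^12 kg; dividing by ρ_w = 1028 kg m⁻³ gives 5.778×10^9 m³ of water.
Fena: 328 km³ × (903/1028) = 288.1 km³ of water.
Total added water ≈ 2.939×10^11 m³ over 3.46×10^14 m² → Δh = 8.48×10^-4 m = 0.0848 cm.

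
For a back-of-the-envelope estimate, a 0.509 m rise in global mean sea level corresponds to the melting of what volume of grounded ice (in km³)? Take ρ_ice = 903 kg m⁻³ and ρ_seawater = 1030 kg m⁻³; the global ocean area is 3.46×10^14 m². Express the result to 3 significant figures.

Required water volume = Δh × A = 0.509 m × 3.46×10^14 m² = 1.761×10^14 m³ = 1.761×10^5 km³.
Ice volume = water volume × ρ_w/ρ_ice = 1.761×10^5 × 1030/903 = 2.01×10^5 km³.

≈ 2.01×10^5 km³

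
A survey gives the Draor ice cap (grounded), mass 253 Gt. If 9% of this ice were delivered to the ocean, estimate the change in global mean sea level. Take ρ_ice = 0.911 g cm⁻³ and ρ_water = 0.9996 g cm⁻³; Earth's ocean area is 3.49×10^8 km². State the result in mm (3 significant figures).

≈ 0.0653 mm

Draor: 0.09 × 253 Gt = 2.277×10^13 kg; dividing by ρ_w = 0.9996 g cm⁻³ = 999.6 kg m⁻³ gives 2.278×10^10 m³ of water.
Spread over 3.49×10^14 m² of ocean, Δh = 2.278×10^10 / 3.49×10^14 = 6.53×10^-5 m = 0.0653 mm.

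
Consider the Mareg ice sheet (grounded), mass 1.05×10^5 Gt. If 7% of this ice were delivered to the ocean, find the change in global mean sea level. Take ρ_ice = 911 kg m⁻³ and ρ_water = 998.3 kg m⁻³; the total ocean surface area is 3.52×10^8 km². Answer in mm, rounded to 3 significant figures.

Mareg: 0.07 × 1.05×10^5 Gt = 7.350×10^15 kg; dividing by ρ_w = 998.3 kg m⁻³ gives 7.363×10^12 m³ of water.
Spread over 3.52×10^14 m² of ocean, Δh = 7.363×10^12 / 3.52×10^14 = 0.0209 m = 20.9 mm.

≈ 20.9 mm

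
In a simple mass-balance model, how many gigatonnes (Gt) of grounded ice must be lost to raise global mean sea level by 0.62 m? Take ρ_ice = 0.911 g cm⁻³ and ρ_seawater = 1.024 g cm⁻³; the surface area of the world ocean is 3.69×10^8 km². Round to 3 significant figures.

Required water volume = Δh × A = 0.62 m × 3.69×10^14 m² = 2.288×10^14 m³.
ρ_w = 1.024 g cm⁻³ = 1024 kg m⁻³, so the mass of water = 2.288×10^14 m³ × 1024 kg m⁻³ = 2.343×10^17 kg = 2.34×10^5 Gt (and the same mass of ice, by conservation).

≈ 2.34×10^5 Gt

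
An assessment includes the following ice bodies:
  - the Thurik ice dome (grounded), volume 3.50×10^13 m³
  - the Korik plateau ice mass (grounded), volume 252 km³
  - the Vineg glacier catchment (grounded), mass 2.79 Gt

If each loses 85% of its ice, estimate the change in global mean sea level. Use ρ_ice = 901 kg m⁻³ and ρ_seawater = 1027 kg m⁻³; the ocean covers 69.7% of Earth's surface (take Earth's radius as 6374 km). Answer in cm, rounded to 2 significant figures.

≈ 7.4 cm

Thurik: 0.85 × 3.50×10^13 m³ × (901/1027) = 2.610×10^13 m³ of water.
Korik: 0.85 × 252 km³ × (901/1027) = 187.9 km³ of water.
Vineg: 0.85 × 2.79 Gt = 2.372×10^12 kg; dividing by ρ_w = 1027 kg m⁻³ gives 2.309×10^9 m³ of water.
Total added water ≈ 2.629×10^13 m³ over 3.56×10^14 m² → Δh = 0.0739 m = 7.4 cm.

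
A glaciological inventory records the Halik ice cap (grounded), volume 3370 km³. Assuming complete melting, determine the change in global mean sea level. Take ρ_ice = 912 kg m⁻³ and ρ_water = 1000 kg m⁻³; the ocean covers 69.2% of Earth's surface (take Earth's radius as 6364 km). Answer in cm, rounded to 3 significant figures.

Halik: 3370 km³ × (912/1000) = 3073 km³ of water.
Spread over 3.52×10^14 m² of ocean, Δh = 3.073×10^12 / 3.52×10^14 = 8.73×10^-3 m = 0.873 cm.

≈ 0.873 cm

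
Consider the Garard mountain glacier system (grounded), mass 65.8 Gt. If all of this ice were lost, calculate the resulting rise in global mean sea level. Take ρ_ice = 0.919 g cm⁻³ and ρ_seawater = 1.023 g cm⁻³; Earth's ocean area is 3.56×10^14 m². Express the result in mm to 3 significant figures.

≈ 0.181 mm

Garard: 65.8 Gt = 6.580×10^13 kg; dividing by ρ_w = 1.023 g cm⁻³ = 1023 kg m⁻³ gives 6.432×10^10 m³ of water.
Spread over 3.56×10^14 m² of ocean, Δh = 6.432×10^10 / 3.56×10^14 = 1.81×10^-4 m = 0.181 mm.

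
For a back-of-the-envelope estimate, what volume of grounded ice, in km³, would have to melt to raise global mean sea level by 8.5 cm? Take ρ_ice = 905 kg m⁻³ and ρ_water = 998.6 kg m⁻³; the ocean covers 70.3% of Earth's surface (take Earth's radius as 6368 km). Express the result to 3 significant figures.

≈ 3.36×10^4 km³

Required water volume = Δh × A = 0.085 m × 3.58×10^14 m² = 3.045×10^13 m³ = 3.045×10^4 km³.
Ice volume = water volume × ρ_w/ρ_ice = 3.045×10^4 × 998.6/905 = 3.36×10^4 km³.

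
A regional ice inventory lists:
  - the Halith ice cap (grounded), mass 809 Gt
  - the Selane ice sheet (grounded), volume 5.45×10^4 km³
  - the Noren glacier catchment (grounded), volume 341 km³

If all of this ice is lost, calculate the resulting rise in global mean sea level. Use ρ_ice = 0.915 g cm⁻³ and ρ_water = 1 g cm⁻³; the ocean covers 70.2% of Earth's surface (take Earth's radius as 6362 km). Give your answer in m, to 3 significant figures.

Halith: 809 Gt = 8.090×10^14 kg; dividing by ρ_w = 1 g cm⁻³ = 1000 kg m⁻³ gives 8.090×10^11 m³ of water.
Selane: 5.45×10^4 km³ × (915/1000) = 4.987×10^4 km³ of water.
Noren: 341 km³ × (915/1000) = 312.0 km³ of water.
Total added water ≈ 5.099×10^13 m³ over 3.57×10^14 m² → Δh = 0.143 m.

≈ 0.143 m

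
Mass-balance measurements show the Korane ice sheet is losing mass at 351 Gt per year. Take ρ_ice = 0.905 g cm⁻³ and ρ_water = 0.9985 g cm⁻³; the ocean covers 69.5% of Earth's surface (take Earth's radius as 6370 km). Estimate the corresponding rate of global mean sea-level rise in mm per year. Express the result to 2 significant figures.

ρ_w = 0.9985 g cm⁻³ = 998.5 kg m⁻³. Annual water volume added = 351 Gt / ρ_w = 3.510×10^14 kg / 998.5 kg m⁻³ = 3.515×10^11 m³.
Δh per year = 3.515×10^11 / 3.54×10^14 = 9.92×10^-4 m = 0.99 mm.

≈ 0.99 mm/yr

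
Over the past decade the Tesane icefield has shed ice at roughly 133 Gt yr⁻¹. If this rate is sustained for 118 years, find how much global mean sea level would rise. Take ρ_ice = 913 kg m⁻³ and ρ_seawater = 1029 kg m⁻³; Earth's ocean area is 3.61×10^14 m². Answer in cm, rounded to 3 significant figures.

≈ 4.22 cm

Total mass lost = 133 Gt/yr × 118 yr = 1.569×10^4 Gt = 1.569×10^16 kg.
ρ_w = 1029 kg m⁻³, so water volume = 1.569×10^16 / 1029 = 1.525×10^13 m³.
Δh = 1.525×10^13 / 3.61×10^14 = 0.0422 m = 4.22 cm.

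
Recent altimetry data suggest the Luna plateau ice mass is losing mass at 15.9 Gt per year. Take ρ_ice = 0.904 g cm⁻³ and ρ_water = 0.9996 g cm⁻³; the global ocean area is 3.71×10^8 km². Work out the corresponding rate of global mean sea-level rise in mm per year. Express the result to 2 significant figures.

≈ 0.043 mm/yr

ρ_w = 0.9996 g cm⁻³ = 999.6 kg m⁻³. Annual water volume added = 15.9 Gt / ρ_w = 1.590×10^13 kg / 999.6 kg m⁻³ = 1.591×10^10 m³.
Δh per year = 1.591×10^10 / 3.71×10^14 = 4.29×10^-5 m = 0.043 mm.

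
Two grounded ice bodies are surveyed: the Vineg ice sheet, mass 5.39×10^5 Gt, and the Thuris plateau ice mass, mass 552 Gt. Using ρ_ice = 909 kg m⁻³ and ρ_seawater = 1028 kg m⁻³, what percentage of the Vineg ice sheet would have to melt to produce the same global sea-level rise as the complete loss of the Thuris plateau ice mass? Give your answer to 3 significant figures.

≈ 0.102 %

Equal sea-level rise means equal mass of meltwater, i.e. equal mass of ice lost.
Ice mass of Thuris: 5.520×10^14 kg; ice mass of Vineg: 5.390×10^17 kg.
Fraction required = 5.520×10^14 / 5.390×10^17 = 1.02×10^-3 → 0.102 %.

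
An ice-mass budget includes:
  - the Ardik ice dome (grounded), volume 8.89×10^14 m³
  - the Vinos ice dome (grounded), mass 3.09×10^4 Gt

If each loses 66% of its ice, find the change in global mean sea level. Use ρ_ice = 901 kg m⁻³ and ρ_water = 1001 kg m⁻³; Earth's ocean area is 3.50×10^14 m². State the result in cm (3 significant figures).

≈ 157 cm

Ardik: 0.66 × 8.89×10^14 m³ × (901/1001) = 5.281×10^14 m³ of water.
Vinos: 0.66 × 3.09×10^4 Gt = 2.039×10^16 kg; dividing by ρ_w = 1001 kg m⁻³ gives 2.037×10^13 m³ of water.
Total added water ≈ 5.485×10^14 m³ over 3.50×10^14 m² → Δh = 1.57 m = 157 cm.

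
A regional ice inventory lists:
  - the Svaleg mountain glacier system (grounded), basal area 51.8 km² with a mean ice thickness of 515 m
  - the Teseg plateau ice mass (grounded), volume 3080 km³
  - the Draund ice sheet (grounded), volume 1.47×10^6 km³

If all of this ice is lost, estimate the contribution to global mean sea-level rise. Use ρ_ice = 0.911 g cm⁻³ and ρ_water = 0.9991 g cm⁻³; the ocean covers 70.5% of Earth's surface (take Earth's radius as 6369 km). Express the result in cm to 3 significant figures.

Svaleg: ice volume = 51.8 km² × 515 m = 26.68 km³; 26.68 × (911/999.1) = 24.32 km³ of water.
Teseg: 3080 km³ × (911/999.1) = 2808 km³ of water.
Draund: 1.47×10^6 km³ × (911/999.1) = 1.340×10^6 km³ of water.
Total added water ≈ 1.343×10^15 m³ over 3.59×10^14 m² → Δh = 3.74 m = 374 cm.

≈ 374 cm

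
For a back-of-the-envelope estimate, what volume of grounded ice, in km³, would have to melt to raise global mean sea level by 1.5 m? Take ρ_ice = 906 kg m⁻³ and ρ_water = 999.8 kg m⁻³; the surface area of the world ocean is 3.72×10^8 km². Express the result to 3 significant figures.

≈ 6.16×10^5 km³

Required water volume = Δh × A = 1.5 m × 3.72×10^14 m² = 5.580×10^14 m³ = 5.580×10^5 km³.
Ice volume = water volume × ρ_w/ρ_ice = 5.580×10^5 × 999.8/906 = 6.16×10^5 km³.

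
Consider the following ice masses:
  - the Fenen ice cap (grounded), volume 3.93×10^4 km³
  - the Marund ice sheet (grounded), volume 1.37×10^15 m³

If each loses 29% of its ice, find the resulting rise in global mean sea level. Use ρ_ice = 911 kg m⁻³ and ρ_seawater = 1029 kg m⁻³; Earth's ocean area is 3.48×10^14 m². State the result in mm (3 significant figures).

≈ 1040 mm

Fenen: 0.29 × 3.93×10^4 km³ × (911/1029) = 1.009×10^4 km³ of water.
Marund: 0.29 × 1.37×10^15 m³ × (911/1029) = 3.517×10^14 m³ of water.
Total added water ≈ 3.618×10^14 m³ over 3.48×10^14 m² → Δh = 1.04 m = 1040 mm.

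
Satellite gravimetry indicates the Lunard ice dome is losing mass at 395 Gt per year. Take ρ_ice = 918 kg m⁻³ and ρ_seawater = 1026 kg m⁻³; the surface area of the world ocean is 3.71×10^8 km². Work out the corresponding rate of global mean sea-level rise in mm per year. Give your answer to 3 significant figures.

≈ 1.04 mm/yr

ρ_w = 1026 kg m⁻³. Annual water volume added = 395 Gt / ρ_w = 3.950×10^14 kg / 1026 kg m⁻³ = 3.850×10^11 m³.
Δh per year = 3.850×10^11 / 3.71×10^14 = 1.04×10^-3 m = 1.04 mm.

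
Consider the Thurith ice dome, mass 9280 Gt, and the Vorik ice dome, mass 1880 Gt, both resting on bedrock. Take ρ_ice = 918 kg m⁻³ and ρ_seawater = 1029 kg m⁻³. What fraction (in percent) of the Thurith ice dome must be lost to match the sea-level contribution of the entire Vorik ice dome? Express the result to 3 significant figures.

≈ 20.3 %

Equal sea-level rise means equal mass of meltwater, i.e. equal mass of ice lost.
Ice mass of Vorik: 1.880×10^15 kg; ice mass of Thurith: 9.280×10^15 kg.
Fraction required = 1.880×10^15 / 9.280×10^15 = 0.203 → 20.3 %.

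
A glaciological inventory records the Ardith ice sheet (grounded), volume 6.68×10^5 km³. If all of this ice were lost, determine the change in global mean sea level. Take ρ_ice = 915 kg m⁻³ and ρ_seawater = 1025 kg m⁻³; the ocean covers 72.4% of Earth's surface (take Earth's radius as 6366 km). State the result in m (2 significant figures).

≈ 1.6 m

Ardith: 6.68×10^5 km³ × (915/1025) = 5.963×10^5 km³ of water.
Spread over 3.69×10^14 m² of ocean, Δh = 5.963×10^14 / 3.69×10^14 = 1.62 m.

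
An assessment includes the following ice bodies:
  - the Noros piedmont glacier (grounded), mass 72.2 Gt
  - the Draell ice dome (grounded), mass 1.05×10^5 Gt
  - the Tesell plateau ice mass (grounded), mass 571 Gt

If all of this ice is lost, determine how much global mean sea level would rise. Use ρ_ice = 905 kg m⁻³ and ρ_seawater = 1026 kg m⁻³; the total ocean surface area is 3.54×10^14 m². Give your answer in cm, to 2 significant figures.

≈ 29 cm

Noros: 72.2 Gt = 7.220×10^13 kg; dividing by ρ_w = 1026 kg m⁻³ gives 7.037×10^10 m³ of water.
Draell: 1.05×10^5 Gt = 1.050×10^17 kg; dividing by ρ_w = 1026 kg m⁻³ gives 1.023×10^14 m³ of water.
Tesell: 571 Gt = 5.710×10^14 kg; dividing by ρ_w = 1026 kg m⁻³ gives 5.565×10^11 m³ of water.
Total added water ≈ 1.030×10^14 m³ over 3.54×10^14 m² → Δh = 0.291 m = 29 cm.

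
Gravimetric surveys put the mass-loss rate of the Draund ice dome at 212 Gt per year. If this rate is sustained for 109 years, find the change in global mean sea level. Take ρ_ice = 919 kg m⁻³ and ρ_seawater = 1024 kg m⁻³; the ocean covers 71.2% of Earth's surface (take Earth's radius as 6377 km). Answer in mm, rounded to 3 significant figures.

≈ 62.0 mm

Total mass lost = 212 Gt/yr × 109 yr = 2.311×10^4 Gt = 2.311×10^16 kg.
ρ_w = 1024 kg m⁻³, so water volume = 2.311×10^16 / 1024 = 2.257×10^13 m³.
Δh = 2.257×10^13 / 3.64×10^14 = 0.0620 m = 62.0 mm.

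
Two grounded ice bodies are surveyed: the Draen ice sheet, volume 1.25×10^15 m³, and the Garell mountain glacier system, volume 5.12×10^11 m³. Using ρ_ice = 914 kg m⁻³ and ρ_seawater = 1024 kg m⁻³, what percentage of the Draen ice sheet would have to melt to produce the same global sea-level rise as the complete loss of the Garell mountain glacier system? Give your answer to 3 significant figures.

Equal sea-level rise means equal mass of meltwater, i.e. equal mass of ice lost.
Ice mass of Garell: 4.680×10^14 kg; ice mass of Draen: 1.142×10^18 kg.
Fraction required = 4.680×10^14 / 1.142×10^18 = 4.10×10^-4 → 0.0410 %.

≈ 0.0410 %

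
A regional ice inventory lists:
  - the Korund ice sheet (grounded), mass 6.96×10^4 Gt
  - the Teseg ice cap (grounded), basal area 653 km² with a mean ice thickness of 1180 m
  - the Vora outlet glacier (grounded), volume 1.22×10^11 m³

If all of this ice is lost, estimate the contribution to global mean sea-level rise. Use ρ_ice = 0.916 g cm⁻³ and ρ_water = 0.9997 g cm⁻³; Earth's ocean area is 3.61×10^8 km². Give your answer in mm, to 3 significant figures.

Korund: 6.96×10^4 Gt = 6.960×10^16 kg; dividing by ρ_w = 0.9997 g cm⁻³ = 999.7 kg m⁻³ gives 6.962×10^13 m³ of water.
Teseg: ice volume = 653 km² × 1180 m = 770.5 km³; 770.5 × (916/999.7) = 706.0 km³ of water.
Vora: 1.22×10^11 m³ × (916/999.7) = 1.118×10^11 m³ of water.
Total added water ≈ 7.044×10^13 m³ over 3.61×10^14 m² → Δh = 0.195 m = 195 mm.

≈ 195 mm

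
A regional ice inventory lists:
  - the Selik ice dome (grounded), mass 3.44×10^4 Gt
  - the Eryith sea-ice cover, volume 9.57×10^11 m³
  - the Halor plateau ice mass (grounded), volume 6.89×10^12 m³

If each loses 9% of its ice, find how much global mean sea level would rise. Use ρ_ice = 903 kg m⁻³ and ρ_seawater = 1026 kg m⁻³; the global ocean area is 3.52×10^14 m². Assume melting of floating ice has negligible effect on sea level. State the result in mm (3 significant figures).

≈ 10.1 mm

Selik: 0.09 × 3.44×10^4 Gt = 3.096×10^15 kg; dividing by ρ_w = 1026 kg m⁻³ gives 3.018×10^12 m³ of water.
The Eryith sea-ice cover is floating and already displaces its own weight of water, so its melt adds essentially nothing to sea level.
Halor: 0.09 × 6.89×10^12 m³ × (903/1026) = 5.458×10^11 m³ of water.
Total added water ≈ 3.563×10^12 m³ over 3.52×10^14 m² → Δh = 0.0101 m = 10.1 mm.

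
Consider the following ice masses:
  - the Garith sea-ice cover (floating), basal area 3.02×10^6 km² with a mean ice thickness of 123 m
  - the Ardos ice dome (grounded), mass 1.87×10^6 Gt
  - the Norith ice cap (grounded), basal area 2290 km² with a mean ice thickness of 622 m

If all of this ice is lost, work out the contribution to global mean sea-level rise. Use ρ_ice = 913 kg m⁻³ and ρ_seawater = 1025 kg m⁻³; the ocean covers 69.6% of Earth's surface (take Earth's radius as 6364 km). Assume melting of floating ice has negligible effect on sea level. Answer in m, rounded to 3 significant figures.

≈ 5.15 m

The Garith sea-ice cover is floating and already displaces its own weight of water, so its melt adds essentially nothing to sea level.
Ardos: 1.87×10^6 Gt = 1.870×10^18 kg; dividing by ρ_w = 1025 kg m⁻³ gives 1.824×10^15 m³ of water.
Norith: ice volume = 2290 km² × 622 m = 1424 km³; 1424 × (913/1025) = 1269 km³ of water.
Total added water ≈ 1.826×10^15 m³ over 3.54×10^14 m² → Δh = 5.15 m.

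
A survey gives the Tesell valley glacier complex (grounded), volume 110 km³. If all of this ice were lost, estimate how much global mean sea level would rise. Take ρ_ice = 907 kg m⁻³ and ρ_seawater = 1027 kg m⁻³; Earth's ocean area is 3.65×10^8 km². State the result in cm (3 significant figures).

≈ 0.0266 cm

Tesell: 110 km³ × (907/1027) = 97.15 km³ of water.
Spread over 3.65×10^14 m² of ocean, Δh = 9.715×10^10 / 3.65×10^14 = 2.66×10^-4 m = 0.0266 cm.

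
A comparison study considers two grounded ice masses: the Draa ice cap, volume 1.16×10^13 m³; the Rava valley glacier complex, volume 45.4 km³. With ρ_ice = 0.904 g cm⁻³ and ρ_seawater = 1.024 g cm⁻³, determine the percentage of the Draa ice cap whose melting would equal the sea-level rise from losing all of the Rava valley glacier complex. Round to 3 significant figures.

≈ 0.391 %

Equal sea-level rise means equal mass of meltwater, i.e. equal mass of ice lost.
Ice mass of Rava: 4.104×10^13 kg; ice mass of Draa: 1.049×10^16 kg.
Fraction required = 4.104×10^13 / 1.049×10^16 = 3.91×10^-3 → 0.391 %.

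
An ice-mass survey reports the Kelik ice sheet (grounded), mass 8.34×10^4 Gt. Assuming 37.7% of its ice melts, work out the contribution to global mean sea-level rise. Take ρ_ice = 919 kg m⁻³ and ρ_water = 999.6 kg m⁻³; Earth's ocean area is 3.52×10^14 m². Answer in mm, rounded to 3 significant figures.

≈ 89.4 mm

Kelik: 0.377 × 8.34×10^4 Gt = 3.144×10^16 kg; dividing by ρ_w = 999.6 kg m⁻³ gives 3.145×10^13 m³ of water.
Spread over 3.52×10^14 m² of ocean, Δh = 3.145×10^13 / 3.52×10^14 = 0.0894 m = 89.4 mm.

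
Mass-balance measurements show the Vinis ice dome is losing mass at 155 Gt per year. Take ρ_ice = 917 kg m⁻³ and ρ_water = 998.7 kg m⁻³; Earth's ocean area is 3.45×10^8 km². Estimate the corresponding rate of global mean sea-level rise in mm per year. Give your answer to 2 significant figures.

ρ_w = 998.7 kg m⁻³. Annual water volume added = 155 Gt / ρ_w = 1.550×10^14 kg / 998.7 kg m⁻³ = 1.552×10^11 m³.
Δh per year = 1.552×10^11 / 3.45×10^14 = 4.50×10^-4 m = 0.45 mm.

≈ 0.45 mm/yr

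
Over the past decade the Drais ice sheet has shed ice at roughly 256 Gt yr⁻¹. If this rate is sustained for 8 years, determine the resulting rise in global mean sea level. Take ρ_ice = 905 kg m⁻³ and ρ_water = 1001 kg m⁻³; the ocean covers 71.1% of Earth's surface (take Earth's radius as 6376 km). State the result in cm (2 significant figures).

≈ 0.56 cm

Total mass lost = 256 Gt/yr × 8 yr = 2048 Gt = 2.048×10^15 kg.
ρ_w = 1001 kg m⁻³, so water volume = 2.048×10^15 / 1001 = 2.046×10^12 m³.
Δh = 2.046×10^12 / 3.63×10^14 = 5.63×10^-3 m = 0.56 cm.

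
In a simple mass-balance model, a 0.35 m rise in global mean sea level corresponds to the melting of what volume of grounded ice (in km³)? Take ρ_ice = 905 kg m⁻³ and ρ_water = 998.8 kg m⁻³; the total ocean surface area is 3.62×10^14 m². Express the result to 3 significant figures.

Required water volume = Δh × A = 0.35 m × 3.62×10^14 m² = 1.267×10^14 m³ = 1.267×10^5 km³.
Ice volume = water volume × ρ_w/ρ_ice = 1.267×10^5 × 998.8/905 = 1.40×10^5 km³.

≈ 1.40×10^5 km³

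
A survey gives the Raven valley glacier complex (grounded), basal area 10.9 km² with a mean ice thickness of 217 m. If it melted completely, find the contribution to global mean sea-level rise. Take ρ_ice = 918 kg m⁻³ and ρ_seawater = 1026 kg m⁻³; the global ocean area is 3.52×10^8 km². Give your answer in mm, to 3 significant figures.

≈ 6.01×10^-3 mm

Raven: ice volume = 10.9 km² × 217 m = 2.365 km³; 2.365 × (918/1026) = 2.116 km³ of water.
Spread over 3.52×10^14 m² of ocean, Δh = 2.116×10^9 / 3.52×10^14 = 6.01×10^-6 m = 6.01×10^-3 mm.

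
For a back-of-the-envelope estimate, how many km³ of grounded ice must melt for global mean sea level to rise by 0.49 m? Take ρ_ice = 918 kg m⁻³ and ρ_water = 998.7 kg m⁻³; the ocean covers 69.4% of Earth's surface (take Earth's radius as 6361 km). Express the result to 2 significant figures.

≈ 1.9×10^5 km³

Required water volume = Δh × A = 0.49 m × 3.53×10^14 m² = 1.729×10^14 m³ = 1.729×10^5 km³.
Ice volume = water volume × ρ_w/ρ_ice = 1.729×10^5 × 998.7/918 = 1.9×10^5 km³.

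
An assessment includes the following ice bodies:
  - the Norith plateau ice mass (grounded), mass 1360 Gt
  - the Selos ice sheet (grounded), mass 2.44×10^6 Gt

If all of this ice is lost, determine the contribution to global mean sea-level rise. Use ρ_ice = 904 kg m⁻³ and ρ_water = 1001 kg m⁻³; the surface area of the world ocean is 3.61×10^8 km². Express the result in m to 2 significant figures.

≈ 6.8 m

Norith: 1360 Gt = 1.360×10^15 kg; dividing by ρ_w = 1001 kg m⁻³ gives 1.359×10^12 m³ of water.
Selos: 2.44×10^6 Gt = 2.440×10^18 kg; dividing by ρ_w = 1001 kg m⁻³ gives 2.438×10^15 m³ of water.
Total added water ≈ 2.439×10^15 m³ over 3.61×10^14 m² → Δh = 6.76 m.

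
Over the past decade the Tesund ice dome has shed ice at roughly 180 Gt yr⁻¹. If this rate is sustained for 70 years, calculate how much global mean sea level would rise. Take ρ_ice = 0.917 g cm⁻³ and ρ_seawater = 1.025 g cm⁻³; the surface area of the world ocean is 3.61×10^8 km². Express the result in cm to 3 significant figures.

≈ 3.41 cm

Total mass lost = 180 Gt/yr × 70 yr = 1.260×10^4 Gt = 1.260×10^16 kg.
ρ_w = 1.025 g cm⁻³ = 1025 kg m⁻³, so water volume = 1.260×10^16 / 1025 = 1.229×10^13 m³.
Δh = 1.229×10^13 / 3.61×10^14 = 0.0341 m = 3.41 cm.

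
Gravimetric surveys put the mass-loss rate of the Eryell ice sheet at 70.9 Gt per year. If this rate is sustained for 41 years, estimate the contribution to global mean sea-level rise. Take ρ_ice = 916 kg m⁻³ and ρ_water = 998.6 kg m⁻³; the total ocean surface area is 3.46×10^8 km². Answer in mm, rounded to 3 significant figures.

≈ 8.41 mm

Total mass lost = 70.9 Gt/yr × 41 yr = 2907 Gt = 2.907×10^15 kg.
ρ_w = 998.6 kg m⁻³, so water volume = 2.907×10^15 / 998.6 = 2.911×10^12 m³.
Δh = 2.911×10^12 / 3.46×10^14 = 8.41×10^-3 m = 8.41 mm.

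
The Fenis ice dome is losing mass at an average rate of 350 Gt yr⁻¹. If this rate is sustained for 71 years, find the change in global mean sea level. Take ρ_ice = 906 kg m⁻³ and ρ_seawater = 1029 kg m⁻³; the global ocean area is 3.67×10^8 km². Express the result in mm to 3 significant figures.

Total mass lost = 350 Gt/yr × 71 yr = 2.485×10^4 Gt = 2.485×10^16 kg.
ρ_w = 1029 kg m⁻³, so water volume = 2.485×10^16 / 1029 = 2.415×10^13 m³.
Δh = 2.415×10^13 / 3.67×10^14 = 0.0658 m = 65.8 mm.

≈ 65.8 mm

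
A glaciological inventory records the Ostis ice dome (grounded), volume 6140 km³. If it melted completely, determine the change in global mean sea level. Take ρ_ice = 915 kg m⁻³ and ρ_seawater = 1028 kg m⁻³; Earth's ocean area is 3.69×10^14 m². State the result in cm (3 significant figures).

Ostis: 6140 km³ × (915/1028) = 5465 km³ of water.
Spread over 3.69×10^14 m² of ocean, Δh = 5.465×10^12 / 3.69×10^14 = 0.0148 m = 1.48 cm.

≈ 1.48 cm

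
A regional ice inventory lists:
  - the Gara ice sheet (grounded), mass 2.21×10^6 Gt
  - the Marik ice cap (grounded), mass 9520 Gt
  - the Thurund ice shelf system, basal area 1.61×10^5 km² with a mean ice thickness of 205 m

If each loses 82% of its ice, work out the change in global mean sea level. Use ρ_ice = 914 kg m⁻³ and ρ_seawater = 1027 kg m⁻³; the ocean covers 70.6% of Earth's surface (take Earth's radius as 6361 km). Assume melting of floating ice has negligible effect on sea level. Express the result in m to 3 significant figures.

≈ 4.94 m

Gara: 0.82 × 2.21×10^6 Gt = 1.812×10^18 kg; dividing by ρ_w = 1027 kg m⁻³ gives 1.765×10^15 m³ of water.
Marik: 0.82 × 9520 Gt = 7.806×10^15 kg; dividing by ρ_w = 1027 kg m⁻³ gives 7.601×10^12 m³ of water.
The Thurund ice shelf system is floating and already displaces its own weight of water, so its melt adds essentially nothing to sea level.
Total added water ≈ 1.772×10^15 m³ over 3.59×10^14 m² → Δh = 4.94 m.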